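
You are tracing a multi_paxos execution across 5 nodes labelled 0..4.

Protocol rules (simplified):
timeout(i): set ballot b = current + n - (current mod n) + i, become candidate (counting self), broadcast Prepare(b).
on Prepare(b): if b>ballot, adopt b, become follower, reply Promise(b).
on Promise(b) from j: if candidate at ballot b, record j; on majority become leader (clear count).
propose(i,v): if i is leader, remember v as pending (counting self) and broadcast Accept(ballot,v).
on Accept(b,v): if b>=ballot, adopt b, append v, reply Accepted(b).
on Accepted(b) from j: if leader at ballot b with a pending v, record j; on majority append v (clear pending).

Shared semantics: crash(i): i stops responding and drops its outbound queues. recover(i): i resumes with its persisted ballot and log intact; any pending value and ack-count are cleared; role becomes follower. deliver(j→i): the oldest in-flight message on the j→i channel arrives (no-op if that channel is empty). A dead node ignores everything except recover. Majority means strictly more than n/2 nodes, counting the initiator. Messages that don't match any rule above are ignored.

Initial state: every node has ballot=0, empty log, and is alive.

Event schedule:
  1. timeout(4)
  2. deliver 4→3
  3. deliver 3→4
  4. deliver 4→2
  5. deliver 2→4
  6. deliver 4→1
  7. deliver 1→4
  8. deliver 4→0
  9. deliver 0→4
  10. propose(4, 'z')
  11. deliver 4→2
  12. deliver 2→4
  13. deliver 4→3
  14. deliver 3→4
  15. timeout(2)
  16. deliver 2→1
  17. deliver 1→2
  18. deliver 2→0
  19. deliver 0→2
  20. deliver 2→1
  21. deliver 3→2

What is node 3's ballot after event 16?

e1 timeout(4): 4[cand,b=9,-]
e2 deliver 4→3: 3[foll,b=9,-]
e3 deliver 3→4: ·
e4 deliver 4→2: 2[foll,b=9,-]
e5 deliver 2→4: 4[lead,b=9,-]
e6 deliver 4→1: 1[foll,b=9,-]
e7 deliver 1→4: ·
e8 deliver 4→0: 0[foll,b=9,-]
e9 deliver 0→4: ·
e10 propose(4,'z'): ·
e11 deliver 4→2: 2[foll,b=9,z]
e12 deliver 2→4: ·
e13 deliver 4→3: 3[foll,b=9,z]
e14 deliver 3→4: 4[lead,b=9,z]
e15 timeout(2): 2[cand,b=12,z]
e16 deliver 2→1: 1[foll,b=12,-]

9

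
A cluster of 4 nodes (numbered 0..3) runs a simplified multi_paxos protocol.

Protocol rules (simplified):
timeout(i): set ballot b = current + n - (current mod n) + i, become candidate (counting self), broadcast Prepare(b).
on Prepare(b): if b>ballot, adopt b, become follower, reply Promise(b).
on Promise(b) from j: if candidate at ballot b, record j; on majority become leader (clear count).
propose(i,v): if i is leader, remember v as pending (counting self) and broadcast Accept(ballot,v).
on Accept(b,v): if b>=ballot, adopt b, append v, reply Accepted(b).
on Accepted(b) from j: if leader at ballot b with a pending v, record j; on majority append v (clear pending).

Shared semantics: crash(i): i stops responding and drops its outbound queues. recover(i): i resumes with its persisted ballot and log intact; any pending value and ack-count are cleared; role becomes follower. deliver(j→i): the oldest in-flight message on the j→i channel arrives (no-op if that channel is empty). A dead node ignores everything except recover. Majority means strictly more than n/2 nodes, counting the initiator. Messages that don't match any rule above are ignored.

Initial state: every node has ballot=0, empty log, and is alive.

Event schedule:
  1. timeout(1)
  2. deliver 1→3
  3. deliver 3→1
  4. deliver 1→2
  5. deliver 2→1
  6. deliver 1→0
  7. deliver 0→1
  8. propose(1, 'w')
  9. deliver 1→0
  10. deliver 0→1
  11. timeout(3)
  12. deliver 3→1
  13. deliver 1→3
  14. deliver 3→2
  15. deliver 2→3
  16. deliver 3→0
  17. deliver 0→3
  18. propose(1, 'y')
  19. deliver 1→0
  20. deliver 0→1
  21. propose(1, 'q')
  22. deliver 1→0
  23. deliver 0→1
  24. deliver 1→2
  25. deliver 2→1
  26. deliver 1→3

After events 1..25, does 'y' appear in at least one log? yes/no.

no

step 1 timeout(1): 1={cand,b=5,log=-}
step 2 deliver 1→3: 3={foll,b=5,log=-}
step 3 deliver 3→1: —
step 4 deliver 1→2: 2={foll,b=5,log=-}
step 5 deliver 2→1: 1={lead,b=5,log=-}
step 6 deliver 1→0: 0={foll,b=5,log=-}
step 7 deliver 0→1: —
step 8 propose(1,'w'): —
step 9 deliver 1→0: 0={foll,b=5,log=w}
step 10 deliver 0→1: —
step 11 timeout(3): 3={cand,b=11,log=-}
step 12 deliver 3→1: 1={foll,b=11,log=-}
step 13 deliver 1→3: —
step 14 deliver 3→2: 2={foll,b=11,log=-}
step 15 deliver 2→3: —
step 16 deliver 3→0: 0={foll,b=11,log=w}
step 17 deliver 0→3: 3={lead,b=11,log=-}
step 18 propose(1,'y'): —
step 19 deliver 1→0: —
step 20 deliver 0→1: —
step 21 propose(1,'q'): —
step 22 deliver 1→0: —
step 23 deliver 0→1: —
step 24 deliver 1→2: —
step 25 deliver 2→1: —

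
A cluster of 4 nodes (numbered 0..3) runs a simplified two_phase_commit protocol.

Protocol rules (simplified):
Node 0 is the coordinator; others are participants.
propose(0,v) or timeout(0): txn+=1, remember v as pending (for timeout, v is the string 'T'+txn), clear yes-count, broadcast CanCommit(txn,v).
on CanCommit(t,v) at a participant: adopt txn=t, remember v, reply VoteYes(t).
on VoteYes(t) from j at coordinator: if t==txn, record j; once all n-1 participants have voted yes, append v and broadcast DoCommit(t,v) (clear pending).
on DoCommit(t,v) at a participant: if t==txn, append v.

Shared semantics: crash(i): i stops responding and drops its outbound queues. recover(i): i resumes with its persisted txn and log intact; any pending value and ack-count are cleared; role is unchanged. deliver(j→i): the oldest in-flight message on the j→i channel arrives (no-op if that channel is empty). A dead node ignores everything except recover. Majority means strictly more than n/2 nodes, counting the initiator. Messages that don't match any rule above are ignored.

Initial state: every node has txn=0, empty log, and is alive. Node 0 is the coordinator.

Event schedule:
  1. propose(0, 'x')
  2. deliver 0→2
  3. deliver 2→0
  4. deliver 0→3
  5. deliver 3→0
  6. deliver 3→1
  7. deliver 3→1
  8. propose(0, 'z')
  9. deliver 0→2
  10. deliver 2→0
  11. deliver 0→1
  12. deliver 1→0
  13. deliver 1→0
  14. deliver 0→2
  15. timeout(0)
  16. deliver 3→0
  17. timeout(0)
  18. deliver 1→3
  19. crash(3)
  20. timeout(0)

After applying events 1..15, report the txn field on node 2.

2

step 1 propose(0,'x'): 0={coor,t=1,log=-}
step 2 deliver 0→2: 2={part,t=1,log=-}
step 3 deliver 2→0: —
step 4 deliver 0→3: 3={part,t=1,log=-}
step 5 deliver 3→0: —
step 6 deliver 3→1: —
step 7 deliver 3→1: —
step 8 propose(0,'z'): 0={coor,t=2,log=-}
step 9 deliver 0→2: 2={part,t=2,log=-}
step 10 deliver 2→0: —
step 11 deliver 0→1: 1={part,t=1,log=-}
step 12 deliver 1→0: —
step 13 deliver 1→0: —
step 14 deliver 0→2: —
step 15 timeout(0): 0={coor,t=3,log=-}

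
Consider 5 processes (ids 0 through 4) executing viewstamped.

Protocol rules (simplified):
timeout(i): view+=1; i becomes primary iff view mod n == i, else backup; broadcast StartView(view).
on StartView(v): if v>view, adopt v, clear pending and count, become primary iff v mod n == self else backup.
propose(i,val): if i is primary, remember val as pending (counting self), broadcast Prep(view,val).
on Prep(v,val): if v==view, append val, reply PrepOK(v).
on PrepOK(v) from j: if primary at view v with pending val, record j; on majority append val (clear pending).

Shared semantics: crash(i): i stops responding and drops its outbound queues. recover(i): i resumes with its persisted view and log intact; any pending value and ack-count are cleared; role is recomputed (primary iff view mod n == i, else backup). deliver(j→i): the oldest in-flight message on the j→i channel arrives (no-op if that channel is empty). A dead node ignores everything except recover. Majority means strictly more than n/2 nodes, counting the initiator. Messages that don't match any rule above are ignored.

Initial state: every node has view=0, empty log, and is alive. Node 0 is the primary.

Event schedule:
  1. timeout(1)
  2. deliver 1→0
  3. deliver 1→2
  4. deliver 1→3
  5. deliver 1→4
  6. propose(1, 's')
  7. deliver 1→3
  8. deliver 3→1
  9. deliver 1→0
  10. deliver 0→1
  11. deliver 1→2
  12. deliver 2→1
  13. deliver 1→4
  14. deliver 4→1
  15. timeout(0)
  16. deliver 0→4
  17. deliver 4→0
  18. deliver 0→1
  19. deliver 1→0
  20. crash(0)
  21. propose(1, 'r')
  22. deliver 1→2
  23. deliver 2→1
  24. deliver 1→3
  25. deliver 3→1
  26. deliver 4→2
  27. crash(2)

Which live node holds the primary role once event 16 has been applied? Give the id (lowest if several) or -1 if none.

1

1. timeout(1):  <1:prim v1 ->
2. deliver 1→0:  <0:back v1 ->
3. deliver 1→2:  <2:back v1 ->
4. deliver 1→3:  <3:back v1 ->
5. deliver 1→4:  <4:back v1 ->
6. propose(1,'s'):  nop
7. deliver 1→3:  <3:back v1 s>
8. deliver 3→1:  nop
9. deliver 1→0:  <0:back v1 s>
10. deliver 0→1:  <1:prim v1 s>
11. deliver 1→2:  <2:back v1 s>
12. deliver 2→1:  nop
13. deliver 1→4:  <4:back v1 s>
14. deliver 4→1:  nop
15. timeout(0):  <0:back v2 s>
16. deliver 0→4:  <4:back v2 s>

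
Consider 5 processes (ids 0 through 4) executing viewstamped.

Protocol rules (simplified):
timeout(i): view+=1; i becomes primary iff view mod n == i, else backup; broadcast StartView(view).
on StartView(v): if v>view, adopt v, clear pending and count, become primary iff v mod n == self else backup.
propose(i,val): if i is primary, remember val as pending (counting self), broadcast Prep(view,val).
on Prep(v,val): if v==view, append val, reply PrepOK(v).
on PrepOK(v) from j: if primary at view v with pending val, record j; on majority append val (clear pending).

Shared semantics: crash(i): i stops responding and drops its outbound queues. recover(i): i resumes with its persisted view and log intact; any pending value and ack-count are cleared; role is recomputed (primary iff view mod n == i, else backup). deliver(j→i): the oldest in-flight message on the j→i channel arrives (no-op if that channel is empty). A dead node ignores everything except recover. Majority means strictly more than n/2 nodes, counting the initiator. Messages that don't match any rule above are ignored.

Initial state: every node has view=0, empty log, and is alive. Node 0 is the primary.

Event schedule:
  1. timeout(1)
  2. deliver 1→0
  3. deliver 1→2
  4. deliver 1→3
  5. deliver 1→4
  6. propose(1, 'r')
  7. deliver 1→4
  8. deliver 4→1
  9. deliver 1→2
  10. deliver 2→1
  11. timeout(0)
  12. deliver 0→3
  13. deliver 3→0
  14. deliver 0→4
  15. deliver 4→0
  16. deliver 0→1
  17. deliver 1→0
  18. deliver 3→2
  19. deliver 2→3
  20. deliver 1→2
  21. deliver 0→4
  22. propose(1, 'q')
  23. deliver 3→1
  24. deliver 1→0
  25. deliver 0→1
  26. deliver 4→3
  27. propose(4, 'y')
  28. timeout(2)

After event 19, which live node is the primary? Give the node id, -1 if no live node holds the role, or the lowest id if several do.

-1

e1 timeout(1): 1[prim,v=1,-]
e2 deliver 1→0: 0[back,v=1,-]
e3 deliver 1→2: 2[back,v=1,-]
e4 deliver 1→3: 3[back,v=1,-]
e5 deliver 1→4: 4[back,v=1,-]
e6 propose(1,'r'): ·
e7 deliver 1→4: 4[back,v=1,r]
e8 deliver 4→1: ·
e9 deliver 1→2: 2[back,v=1,r]
e10 deliver 2→1: 1[prim,v=1,r]
e11 timeout(0): 0[back,v=2,-]
e12 deliver 0→3: 3[back,v=2,-]
e13 deliver 3→0: ·
e14 deliver 0→4: 4[back,v=2,r]
e15 deliver 4→0: ·
e16 deliver 0→1: 1[back,v=2,r]
e17 deliver 1→0: ·
e18 deliver 3→2: ·
e19 deliver 2→3: ·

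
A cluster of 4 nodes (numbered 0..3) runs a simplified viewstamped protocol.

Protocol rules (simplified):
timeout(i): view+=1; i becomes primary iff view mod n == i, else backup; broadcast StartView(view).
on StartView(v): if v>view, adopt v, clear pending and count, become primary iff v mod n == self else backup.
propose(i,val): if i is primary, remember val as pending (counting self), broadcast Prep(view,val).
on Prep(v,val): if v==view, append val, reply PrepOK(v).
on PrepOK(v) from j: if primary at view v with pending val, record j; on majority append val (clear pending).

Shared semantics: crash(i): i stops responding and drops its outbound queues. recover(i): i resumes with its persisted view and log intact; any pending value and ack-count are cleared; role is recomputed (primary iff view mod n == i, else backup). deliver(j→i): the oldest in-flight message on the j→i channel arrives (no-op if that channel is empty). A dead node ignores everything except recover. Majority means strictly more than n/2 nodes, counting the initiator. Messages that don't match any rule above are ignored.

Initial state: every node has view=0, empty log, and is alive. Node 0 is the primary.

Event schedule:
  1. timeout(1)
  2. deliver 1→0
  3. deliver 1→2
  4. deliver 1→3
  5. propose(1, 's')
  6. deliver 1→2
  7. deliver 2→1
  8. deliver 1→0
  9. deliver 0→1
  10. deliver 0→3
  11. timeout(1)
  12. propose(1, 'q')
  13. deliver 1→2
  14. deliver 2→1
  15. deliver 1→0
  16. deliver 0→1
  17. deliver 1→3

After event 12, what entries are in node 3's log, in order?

step 1 timeout(1): 1={prim,v=1,log=-}
step 2 deliver 1→0: 0={back,v=1,log=-}
step 3 deliver 1→2: 2={back,v=1,log=-}
step 4 deliver 1→3: 3={back,v=1,log=-}
step 5 propose(1,'s'): —
step 6 deliver 1→2: 2={back,v=1,log=s}
step 7 deliver 2→1: —
step 8 deliver 1→0: 0={back,v=1,log=s}
step 9 deliver 0→1: 1={prim,v=1,log=s}
step 10 deliver 0→3: —
step 11 timeout(1): 1={back,v=2,log=s}
step 12 propose(1,'q'): —

empty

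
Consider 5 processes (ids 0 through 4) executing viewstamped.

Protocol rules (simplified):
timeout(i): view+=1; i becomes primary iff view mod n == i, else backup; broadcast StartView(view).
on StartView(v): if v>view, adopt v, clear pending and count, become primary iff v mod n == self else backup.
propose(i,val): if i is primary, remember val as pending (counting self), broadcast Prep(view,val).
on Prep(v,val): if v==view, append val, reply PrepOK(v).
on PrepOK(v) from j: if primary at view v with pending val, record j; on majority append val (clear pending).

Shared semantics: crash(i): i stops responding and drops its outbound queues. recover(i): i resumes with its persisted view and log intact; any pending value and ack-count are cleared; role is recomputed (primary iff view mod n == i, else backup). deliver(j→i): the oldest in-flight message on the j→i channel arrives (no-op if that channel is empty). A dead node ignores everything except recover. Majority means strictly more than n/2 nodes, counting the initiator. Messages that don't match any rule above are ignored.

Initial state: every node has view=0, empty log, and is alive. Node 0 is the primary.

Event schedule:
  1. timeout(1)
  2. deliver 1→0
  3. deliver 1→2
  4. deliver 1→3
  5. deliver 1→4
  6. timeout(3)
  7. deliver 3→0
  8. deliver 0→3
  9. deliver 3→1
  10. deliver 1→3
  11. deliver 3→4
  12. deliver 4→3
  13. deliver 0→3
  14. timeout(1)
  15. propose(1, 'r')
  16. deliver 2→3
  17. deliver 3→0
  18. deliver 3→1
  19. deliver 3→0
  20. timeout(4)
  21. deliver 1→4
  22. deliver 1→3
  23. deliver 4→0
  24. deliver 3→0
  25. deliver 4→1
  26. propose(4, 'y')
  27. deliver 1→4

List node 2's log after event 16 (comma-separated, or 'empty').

[1] timeout(1) → N1(prim v1 [-])
[2] deliver 1→0 → N0(back v1 [-])
[3] deliver 1→2 → N2(back v1 [-])
[4] deliver 1→3 → N3(back v1 [-])
[5] deliver 1→4 → N4(back v1 [-])
[6] timeout(3) → N3(back v2 [-])
[7] deliver 3→0 → N0(back v2 [-])
[8] deliver 0→3 → ∅
[9] deliver 3→1 → N1(back v2 [-])
[10] deliver 1→3 → ∅
[11] deliver 3→4 → N4(back v2 [-])
[12] deliver 4→3 → ∅
[13] deliver 0→3 → ∅
[14] timeout(1) → N1(back v3 [-])
[15] propose(1,'r') → ∅
[16] deliver 2→3 → ∅

empty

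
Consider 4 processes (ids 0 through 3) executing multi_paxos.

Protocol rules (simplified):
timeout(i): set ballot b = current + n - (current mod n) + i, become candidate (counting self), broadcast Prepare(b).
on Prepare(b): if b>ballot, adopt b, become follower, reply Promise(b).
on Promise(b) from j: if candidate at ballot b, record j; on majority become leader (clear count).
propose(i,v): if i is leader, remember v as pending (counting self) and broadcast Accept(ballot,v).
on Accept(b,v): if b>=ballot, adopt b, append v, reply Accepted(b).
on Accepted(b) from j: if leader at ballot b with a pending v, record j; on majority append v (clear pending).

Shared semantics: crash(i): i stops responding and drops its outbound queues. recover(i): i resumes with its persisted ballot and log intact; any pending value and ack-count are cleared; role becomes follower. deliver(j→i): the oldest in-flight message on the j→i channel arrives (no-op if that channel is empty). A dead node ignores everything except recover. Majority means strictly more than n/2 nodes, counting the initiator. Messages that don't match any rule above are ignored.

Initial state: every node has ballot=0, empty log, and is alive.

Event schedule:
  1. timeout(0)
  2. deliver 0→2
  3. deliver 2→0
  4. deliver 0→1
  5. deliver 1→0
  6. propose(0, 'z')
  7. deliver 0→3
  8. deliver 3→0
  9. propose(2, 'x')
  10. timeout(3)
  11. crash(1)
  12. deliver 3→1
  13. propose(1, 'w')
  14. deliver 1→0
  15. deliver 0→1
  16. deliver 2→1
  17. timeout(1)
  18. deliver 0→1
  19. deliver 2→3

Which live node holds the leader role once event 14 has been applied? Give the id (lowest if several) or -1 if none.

0

e1 timeout(0): 0[cand,b=4,-]
e2 deliver 0→2: 2[foll,b=4,-]
e3 deliver 2→0: ·
e4 deliver 0→1: 1[foll,b=4,-]
e5 deliver 1→0: 0[lead,b=4,-]
e6 propose(0,'z'): ·
e7 deliver 0→3: 3[foll,b=4,-]
e8 deliver 3→0: ·
e9 propose(2,'x'): ·
e10 timeout(3): 3[cand,b=11,-]
e11 crash(1): 1[✗foll,b=4,-]
e12 deliver 3→1: ·
e13 propose(1,'w'): ·
e14 deliver 1→0: ·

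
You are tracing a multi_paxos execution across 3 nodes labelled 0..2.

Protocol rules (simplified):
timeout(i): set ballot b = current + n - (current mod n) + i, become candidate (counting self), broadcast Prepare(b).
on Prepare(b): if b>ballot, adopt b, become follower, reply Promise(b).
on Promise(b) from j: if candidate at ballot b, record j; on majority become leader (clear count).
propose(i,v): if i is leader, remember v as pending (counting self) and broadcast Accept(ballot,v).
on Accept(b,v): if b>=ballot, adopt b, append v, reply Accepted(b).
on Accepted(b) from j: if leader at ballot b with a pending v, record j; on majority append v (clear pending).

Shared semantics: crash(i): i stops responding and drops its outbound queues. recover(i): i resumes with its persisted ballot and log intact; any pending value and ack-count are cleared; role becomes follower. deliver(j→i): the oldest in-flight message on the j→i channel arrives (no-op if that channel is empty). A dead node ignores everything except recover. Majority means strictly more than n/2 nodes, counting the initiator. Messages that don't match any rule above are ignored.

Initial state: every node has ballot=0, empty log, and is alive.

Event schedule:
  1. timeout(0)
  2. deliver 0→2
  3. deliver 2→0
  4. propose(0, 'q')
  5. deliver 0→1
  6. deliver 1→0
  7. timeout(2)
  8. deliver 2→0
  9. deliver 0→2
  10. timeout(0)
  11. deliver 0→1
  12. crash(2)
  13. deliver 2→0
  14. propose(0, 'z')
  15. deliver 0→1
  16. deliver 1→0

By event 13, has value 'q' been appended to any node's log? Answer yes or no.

1. timeout(0):  <0:cand b3 ->
2. deliver 0→2:  <2:foll b3 ->
3. deliver 2→0:  <0:lead b3 ->
4. propose(0,'q'):  nop
5. deliver 0→1:  <1:foll b3 ->
6. deliver 1→0:  nop
7. timeout(2):  <2:cand b8 ->
8. deliver 2→0:  <0:foll b8 ->
9. deliver 0→2:  nop
10. timeout(0):  <0:cand b9 ->
11. deliver 0→1:  <1:foll b3 q>
12. crash(2):  <2:✗cand b8 ->
13. deliver 2→0:  nop

yes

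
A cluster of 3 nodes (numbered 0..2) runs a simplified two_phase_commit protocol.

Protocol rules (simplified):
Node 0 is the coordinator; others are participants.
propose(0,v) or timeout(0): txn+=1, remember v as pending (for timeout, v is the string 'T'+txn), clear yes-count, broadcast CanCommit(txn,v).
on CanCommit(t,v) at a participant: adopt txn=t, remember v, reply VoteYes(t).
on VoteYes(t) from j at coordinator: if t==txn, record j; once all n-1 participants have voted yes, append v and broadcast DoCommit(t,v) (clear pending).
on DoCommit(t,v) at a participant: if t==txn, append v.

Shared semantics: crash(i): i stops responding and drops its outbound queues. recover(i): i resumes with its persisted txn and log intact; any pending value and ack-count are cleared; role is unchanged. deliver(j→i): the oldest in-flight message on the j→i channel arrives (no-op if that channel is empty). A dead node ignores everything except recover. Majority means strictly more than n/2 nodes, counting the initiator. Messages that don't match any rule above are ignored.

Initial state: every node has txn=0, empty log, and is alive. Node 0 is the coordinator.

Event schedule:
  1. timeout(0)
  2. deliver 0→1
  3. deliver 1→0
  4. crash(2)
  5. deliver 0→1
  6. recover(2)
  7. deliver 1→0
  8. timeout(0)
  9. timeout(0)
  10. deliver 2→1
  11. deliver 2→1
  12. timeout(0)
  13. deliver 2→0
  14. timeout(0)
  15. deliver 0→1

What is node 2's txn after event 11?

1. timeout(0):  <0:coor t1 ->
2. deliver 0→1:  <1:part t1 ->
3. deliver 1→0:  nop
4. crash(2):  <2:✗part t0 ->
5. deliver 0→1:  nop
6. recover(2):  <2:part t0 ->
7. deliver 1→0:  nop
8. timeout(0):  <0:coor t2 ->
9. timeout(0):  <0:coor t3 ->
10. deliver 2→1:  nop
11. deliver 2→1:  nop

0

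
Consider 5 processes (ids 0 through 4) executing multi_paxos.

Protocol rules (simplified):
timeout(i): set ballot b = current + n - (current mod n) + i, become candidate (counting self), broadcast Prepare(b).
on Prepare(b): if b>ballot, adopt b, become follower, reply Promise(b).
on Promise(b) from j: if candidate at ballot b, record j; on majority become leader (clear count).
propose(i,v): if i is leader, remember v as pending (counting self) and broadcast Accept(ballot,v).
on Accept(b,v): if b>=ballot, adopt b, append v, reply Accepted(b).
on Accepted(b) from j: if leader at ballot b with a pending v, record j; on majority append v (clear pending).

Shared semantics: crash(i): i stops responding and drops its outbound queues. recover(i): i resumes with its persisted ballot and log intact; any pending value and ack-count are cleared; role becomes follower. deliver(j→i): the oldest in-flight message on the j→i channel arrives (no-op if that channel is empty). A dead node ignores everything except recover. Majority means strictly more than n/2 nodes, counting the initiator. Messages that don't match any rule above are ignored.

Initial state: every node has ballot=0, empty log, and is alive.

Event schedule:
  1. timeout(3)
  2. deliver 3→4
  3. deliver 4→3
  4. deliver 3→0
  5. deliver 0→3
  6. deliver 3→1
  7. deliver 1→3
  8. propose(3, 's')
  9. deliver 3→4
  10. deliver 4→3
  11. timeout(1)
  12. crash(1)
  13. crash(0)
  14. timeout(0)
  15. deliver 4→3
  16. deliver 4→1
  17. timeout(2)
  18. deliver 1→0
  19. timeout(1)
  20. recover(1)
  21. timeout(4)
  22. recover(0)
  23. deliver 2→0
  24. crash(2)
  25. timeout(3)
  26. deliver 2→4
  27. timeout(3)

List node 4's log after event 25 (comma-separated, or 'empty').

1. timeout(3):  <3:cand b8 ->
2. deliver 3→4:  <4:foll b8 ->
3. deliver 4→3:  nop
4. deliver 3→0:  <0:foll b8 ->
5. deliver 0→3:  <3:lead b8 ->
6. deliver 3→1:  <1:foll b8 ->
7. deliver 1→3:  nop
8. propose(3,'s'):  nop
9. deliver 3→4:  <4:foll b8 s>
10. deliver 4→3:  nop
11. timeout(1):  <1:cand b11 ->
12. crash(1):  <1:✗cand b11 ->
13. crash(0):  <0:✗foll b8 ->
14. timeout(0):  nop
15. deliver 4→3:  nop
16. deliver 4→1:  nop
17. timeout(2):  <2:cand b7 ->
18. deliver 1→0:  nop
19. timeout(1):  nop
20. recover(1):  <1:foll b11 ->
21. timeout(4):  <4:cand b14 s>
22. recover(0):  <0:foll b8 ->
23. deliver 2→0:  nop
24. crash(2):  <2:✗cand b7 ->
25. timeout(3):  <3:cand b13 ->

s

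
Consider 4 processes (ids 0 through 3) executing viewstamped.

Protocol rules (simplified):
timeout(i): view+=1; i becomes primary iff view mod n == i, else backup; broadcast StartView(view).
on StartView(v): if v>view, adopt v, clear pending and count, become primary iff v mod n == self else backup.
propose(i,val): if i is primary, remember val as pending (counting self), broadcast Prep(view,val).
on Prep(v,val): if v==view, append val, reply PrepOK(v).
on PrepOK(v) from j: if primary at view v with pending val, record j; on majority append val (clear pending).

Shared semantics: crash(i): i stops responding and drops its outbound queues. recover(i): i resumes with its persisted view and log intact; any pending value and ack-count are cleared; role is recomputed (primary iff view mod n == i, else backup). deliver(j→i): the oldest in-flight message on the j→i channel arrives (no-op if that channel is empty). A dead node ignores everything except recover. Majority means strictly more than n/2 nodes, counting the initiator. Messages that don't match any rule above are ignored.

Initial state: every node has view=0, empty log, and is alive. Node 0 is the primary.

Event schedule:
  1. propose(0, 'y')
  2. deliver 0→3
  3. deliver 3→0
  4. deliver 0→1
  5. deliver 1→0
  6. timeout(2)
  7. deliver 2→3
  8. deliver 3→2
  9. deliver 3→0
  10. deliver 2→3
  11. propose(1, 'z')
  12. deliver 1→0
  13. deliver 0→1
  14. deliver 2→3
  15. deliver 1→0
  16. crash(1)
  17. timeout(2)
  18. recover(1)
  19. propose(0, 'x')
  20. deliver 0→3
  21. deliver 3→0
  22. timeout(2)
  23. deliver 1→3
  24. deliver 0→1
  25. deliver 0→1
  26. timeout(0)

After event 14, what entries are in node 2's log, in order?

empty

e1 propose(0,'y'): ·
e2 deliver 0→3: 3[back,v=0,y]
e3 deliver 3→0: ·
e4 deliver 0→1: 1[back,v=0,y]
e5 deliver 1→0: 0[prim,v=0,y]
e6 timeout(2): 2[back,v=1,-]
e7 deliver 2→3: 3[back,v=1,y]
e8 deliver 3→2: ·
e9 deliver 3→0: ·
e10 deliver 2→3: ·
e11 propose(1,'z'): ·
e12 deliver 1→0: ·
e13 deliver 0→1: ·
e14 deliver 2→3: ·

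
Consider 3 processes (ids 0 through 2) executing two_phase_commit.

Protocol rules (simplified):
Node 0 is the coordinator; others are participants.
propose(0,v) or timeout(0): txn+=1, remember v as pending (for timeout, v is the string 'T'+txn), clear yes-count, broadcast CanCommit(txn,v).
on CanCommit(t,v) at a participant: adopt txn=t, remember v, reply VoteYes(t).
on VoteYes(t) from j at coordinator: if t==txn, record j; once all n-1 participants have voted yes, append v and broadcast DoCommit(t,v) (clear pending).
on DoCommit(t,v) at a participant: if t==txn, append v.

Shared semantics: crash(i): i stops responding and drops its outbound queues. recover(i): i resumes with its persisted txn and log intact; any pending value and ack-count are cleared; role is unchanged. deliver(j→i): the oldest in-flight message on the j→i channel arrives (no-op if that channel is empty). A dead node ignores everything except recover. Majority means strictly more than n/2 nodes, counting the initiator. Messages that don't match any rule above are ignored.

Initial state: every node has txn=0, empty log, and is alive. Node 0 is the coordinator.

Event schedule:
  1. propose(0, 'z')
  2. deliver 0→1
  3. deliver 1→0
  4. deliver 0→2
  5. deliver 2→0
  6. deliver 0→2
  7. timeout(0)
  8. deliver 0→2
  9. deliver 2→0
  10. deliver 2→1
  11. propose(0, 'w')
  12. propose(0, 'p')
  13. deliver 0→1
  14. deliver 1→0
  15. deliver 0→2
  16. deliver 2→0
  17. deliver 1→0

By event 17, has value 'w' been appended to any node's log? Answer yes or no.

no

after 1 — propose(0,'z'): n0:coor/t1/[-]
after 2 — deliver 0→1: n1:part/t1/[-]
after 3 — deliver 1→0: ·
after 4 — deliver 0→2: n2:part/t1/[-]
after 5 — deliver 2→0: n0:coor/t1/[z]
after 6 — deliver 0→2: n2:part/t1/[z]
after 7 — timeout(0): n0:coor/t2/[z]
after 8 — deliver 0→2: n2:part/t2/[z]
after 9 — deliver 2→0: ·
after 10 — deliver 2→1: ·
after 11 — propose(0,'w'): n0:coor/t3/[z]
after 12 — propose(0,'p'): n0:coor/t4/[z]
after 13 — deliver 0→1: n1:part/t1/[z]
after 14 — deliver 1→0: ·
after 15 — deliver 0→2: n2:part/t3/[z]
after 16 — deliver 2→0: ·
after 17 — deliver 1→0: ·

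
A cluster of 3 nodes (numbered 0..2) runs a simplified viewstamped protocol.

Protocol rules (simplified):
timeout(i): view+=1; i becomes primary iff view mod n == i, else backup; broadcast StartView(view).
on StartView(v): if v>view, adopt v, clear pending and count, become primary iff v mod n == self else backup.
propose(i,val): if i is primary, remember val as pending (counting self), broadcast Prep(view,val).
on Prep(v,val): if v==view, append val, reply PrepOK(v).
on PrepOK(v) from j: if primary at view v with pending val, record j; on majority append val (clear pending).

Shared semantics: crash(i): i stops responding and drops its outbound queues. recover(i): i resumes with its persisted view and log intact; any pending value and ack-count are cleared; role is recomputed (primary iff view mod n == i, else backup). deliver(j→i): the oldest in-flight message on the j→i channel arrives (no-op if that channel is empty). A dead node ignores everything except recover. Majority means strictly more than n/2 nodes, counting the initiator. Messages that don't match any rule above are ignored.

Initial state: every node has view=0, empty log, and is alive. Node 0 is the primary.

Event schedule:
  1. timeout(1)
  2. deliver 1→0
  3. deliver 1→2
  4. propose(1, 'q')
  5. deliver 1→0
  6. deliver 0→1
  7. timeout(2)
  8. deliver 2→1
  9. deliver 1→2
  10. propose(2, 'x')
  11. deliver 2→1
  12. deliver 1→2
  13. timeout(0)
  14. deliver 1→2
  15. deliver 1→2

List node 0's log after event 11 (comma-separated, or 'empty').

1. timeout(1):  <1:prim v1 ->
2. deliver 1→0:  <0:back v1 ->
3. deliver 1→2:  <2:back v1 ->
4. propose(1,'q'):  nop
5. deliver 1→0:  <0:back v1 q>
6. deliver 0→1:  <1:prim v1 q>
7. timeout(2):  <2:prim v2 ->
8. deliver 2→1:  <1:back v2 q>
9. deliver 1→2:  nop
10. propose(2,'x'):  nop
11. deliver 2→1:  <1:back v2 q,x>

q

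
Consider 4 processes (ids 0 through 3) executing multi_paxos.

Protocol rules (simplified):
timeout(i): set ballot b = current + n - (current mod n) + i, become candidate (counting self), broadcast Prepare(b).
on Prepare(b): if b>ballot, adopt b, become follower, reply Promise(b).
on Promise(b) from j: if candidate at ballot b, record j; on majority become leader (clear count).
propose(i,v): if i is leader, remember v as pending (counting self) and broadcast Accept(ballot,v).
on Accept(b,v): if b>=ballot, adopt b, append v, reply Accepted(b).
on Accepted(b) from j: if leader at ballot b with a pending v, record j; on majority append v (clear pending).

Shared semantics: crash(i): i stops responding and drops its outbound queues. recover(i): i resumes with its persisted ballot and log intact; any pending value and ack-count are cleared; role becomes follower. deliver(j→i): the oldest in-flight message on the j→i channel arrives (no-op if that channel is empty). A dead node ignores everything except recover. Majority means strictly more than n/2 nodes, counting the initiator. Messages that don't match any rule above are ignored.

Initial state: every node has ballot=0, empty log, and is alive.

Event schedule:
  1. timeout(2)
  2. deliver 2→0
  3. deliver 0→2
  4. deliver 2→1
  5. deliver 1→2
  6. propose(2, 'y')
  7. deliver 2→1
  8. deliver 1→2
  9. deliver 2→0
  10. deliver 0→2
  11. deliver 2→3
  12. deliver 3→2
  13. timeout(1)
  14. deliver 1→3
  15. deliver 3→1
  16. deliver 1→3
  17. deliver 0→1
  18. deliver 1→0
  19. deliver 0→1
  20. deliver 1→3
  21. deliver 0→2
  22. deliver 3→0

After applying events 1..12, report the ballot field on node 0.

e1 timeout(2): 2[cand,b=6,-]
e2 deliver 2→0: 0[foll,b=6,-]
e3 deliver 0→2: ·
e4 deliver 2→1: 1[foll,b=6,-]
e5 deliver 1→2: 2[lead,b=6,-]
e6 propose(2,'y'): ·
e7 deliver 2→1: 1[foll,b=6,y]
e8 deliver 1→2: ·
e9 deliver 2→0: 0[foll,b=6,y]
e10 deliver 0→2: 2[lead,b=6,y]
e11 deliver 2→3: 3[foll,b=6,-]
e12 deliver 3→2: ·

6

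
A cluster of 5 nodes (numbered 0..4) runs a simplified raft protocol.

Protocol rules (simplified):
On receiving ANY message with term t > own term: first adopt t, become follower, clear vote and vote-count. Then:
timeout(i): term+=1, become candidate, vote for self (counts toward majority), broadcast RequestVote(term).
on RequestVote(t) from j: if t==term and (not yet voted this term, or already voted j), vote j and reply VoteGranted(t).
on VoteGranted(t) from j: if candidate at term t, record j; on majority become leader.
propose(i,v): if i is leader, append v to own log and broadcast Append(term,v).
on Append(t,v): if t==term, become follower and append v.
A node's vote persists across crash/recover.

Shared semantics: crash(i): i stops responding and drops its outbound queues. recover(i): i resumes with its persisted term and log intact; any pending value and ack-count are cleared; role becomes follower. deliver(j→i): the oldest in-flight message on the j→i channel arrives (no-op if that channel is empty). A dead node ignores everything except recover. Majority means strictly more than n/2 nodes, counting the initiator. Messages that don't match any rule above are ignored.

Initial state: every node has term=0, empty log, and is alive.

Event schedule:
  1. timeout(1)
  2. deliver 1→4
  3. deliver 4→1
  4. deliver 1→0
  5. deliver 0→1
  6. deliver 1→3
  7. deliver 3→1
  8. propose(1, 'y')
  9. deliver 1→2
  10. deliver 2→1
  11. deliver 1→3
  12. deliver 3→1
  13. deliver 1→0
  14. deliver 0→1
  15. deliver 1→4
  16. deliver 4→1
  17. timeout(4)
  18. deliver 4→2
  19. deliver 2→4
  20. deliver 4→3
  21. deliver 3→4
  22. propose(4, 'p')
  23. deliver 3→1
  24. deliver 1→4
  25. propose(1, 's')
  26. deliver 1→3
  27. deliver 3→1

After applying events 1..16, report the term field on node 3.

e1 timeout(1): 1[cand,t=1,-]
e2 deliver 1→4: 4[foll,t=1,-]
e3 deliver 4→1: ·
e4 deliver 1→0: 0[foll,t=1,-]
e5 deliver 0→1: 1[lead,t=1,-]
e6 deliver 1→3: 3[foll,t=1,-]
e7 deliver 3→1: ·
e8 propose(1,'y'): 1[lead,t=1,y]
e9 deliver 1→2: 2[foll,t=1,-]
e10 deliver 2→1: ·
e11 deliver 1→3: 3[foll,t=1,y]
e12 deliver 3→1: ·
e13 deliver 1→0: 0[foll,t=1,y]
e14 deliver 0→1: ·
e15 deliver 1→4: 4[foll,t=1,y]
e16 deliver 4→1: ·

1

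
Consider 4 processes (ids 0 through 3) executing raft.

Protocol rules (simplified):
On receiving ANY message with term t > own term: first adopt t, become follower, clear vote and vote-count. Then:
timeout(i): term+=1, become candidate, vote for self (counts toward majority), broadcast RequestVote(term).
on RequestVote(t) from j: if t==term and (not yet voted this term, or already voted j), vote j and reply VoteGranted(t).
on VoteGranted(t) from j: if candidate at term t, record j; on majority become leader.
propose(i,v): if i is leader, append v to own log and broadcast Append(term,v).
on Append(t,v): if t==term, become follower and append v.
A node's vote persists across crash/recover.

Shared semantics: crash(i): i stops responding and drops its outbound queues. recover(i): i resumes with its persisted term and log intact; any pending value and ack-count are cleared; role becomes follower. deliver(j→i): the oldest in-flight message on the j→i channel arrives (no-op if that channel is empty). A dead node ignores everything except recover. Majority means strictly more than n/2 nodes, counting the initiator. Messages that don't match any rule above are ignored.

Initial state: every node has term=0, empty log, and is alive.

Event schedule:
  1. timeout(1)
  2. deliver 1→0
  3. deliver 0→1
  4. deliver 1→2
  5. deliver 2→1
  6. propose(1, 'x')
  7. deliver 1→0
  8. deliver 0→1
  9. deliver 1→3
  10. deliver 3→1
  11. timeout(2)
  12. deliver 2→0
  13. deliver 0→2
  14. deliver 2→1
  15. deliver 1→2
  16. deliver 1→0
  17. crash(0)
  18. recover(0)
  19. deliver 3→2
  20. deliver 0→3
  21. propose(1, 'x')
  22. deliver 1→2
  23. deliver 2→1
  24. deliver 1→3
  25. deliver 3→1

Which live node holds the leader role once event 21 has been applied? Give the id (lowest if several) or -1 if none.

-1

[1] timeout(1) → N1(cand t1 [-])
[2] deliver 1→0 → N0(foll t1 [-])
[3] deliver 0→1 → ∅
[4] deliver 1→2 → N2(foll t1 [-])
[5] deliver 2→1 → N1(lead t1 [-])
[6] propose(1,'x') → N1(lead t1 [x])
[7] deliver 1→0 → N0(foll t1 [x])
[8] deliver 0→1 → ∅
[9] deliver 1→3 → N3(foll t1 [-])
[10] deliver 3→1 → ∅
[11] timeout(2) → N2(cand t2 [-])
[12] deliver 2→0 → N0(foll t2 [x])
[13] deliver 0→2 → ∅
[14] deliver 2→1 → N1(foll t2 [x])
[15] deliver 1→2 → ∅
[16] deliver 1→0 → ∅
[17] crash(0) → N0(✗foll t2 [x])
[18] recover(0) → N0(foll t2 [x])
[19] deliver 3→2 → ∅
[20] deliver 0→3 → ∅
[21] propose(1,'x') → ∅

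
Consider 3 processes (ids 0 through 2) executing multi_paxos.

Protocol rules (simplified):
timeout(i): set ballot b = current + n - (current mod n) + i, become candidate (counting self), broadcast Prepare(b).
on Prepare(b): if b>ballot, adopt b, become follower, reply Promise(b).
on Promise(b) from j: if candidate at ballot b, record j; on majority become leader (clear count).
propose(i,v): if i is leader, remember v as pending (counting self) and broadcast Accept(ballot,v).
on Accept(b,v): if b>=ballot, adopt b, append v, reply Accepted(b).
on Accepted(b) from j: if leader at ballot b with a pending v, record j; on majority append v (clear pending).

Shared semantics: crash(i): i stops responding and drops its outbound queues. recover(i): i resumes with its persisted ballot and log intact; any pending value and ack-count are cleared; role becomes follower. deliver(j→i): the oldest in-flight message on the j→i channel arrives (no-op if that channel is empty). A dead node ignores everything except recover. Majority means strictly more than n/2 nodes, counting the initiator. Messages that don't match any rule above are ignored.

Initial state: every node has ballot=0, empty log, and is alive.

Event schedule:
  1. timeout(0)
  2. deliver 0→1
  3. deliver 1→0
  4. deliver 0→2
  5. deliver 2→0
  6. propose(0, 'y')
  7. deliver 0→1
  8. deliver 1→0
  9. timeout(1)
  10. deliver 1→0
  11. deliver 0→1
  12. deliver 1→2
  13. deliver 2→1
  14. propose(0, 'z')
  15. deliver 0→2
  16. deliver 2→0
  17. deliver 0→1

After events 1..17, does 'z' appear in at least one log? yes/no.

no

e1 timeout(0): 0[cand,b=3,-]
e2 deliver 0→1: 1[foll,b=3,-]
e3 deliver 1→0: 0[lead,b=3,-]
e4 deliver 0→2: 2[foll,b=3,-]
e5 deliver 2→0: ·
e6 propose(0,'y'): ·
e7 deliver 0→1: 1[foll,b=3,y]
e8 deliver 1→0: 0[lead,b=3,y]
e9 timeout(1): 1[cand,b=7,y]
e10 deliver 1→0: 0[foll,b=7,y]
e11 deliver 0→1: 1[lead,b=7,y]
e12 deliver 1→2: 2[foll,b=7,-]
e13 deliver 2→1: ·
e14 propose(0,'z'): ·
e15 deliver 0→2: ·
e16 deliver 2→0: ·
e17 deliver 0→1: ·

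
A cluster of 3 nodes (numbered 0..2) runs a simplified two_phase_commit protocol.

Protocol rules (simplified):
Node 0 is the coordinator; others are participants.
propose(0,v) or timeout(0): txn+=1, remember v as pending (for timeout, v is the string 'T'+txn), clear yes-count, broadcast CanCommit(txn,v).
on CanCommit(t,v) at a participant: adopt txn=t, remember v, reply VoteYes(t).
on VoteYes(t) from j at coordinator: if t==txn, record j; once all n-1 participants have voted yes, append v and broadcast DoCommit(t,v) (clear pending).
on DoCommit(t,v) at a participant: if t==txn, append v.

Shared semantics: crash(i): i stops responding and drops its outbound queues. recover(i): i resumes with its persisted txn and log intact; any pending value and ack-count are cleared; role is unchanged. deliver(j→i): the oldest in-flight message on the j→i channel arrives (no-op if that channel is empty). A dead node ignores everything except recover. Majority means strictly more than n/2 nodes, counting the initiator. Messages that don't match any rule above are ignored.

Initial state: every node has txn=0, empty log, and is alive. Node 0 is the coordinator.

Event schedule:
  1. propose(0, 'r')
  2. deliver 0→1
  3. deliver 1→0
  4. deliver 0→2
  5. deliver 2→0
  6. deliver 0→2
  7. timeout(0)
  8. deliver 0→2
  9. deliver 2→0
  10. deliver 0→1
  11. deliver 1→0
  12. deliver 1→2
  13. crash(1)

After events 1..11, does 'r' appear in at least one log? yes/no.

[1] propose(0,'r') → N0(coor t1 [-])
[2] deliver 0→1 → N1(part t1 [-])
[3] deliver 1→0 → ∅
[4] deliver 0→2 → N2(part t1 [-])
[5] deliver 2→0 → N0(coor t1 [r])
[6] deliver 0→2 → N2(part t1 [r])
[7] timeout(0) → N0(coor t2 [r])
[8] deliver 0→2 → N2(part t2 [r])
[9] deliver 2→0 → ∅
[10] deliver 0→1 → N1(part t1 [r])
[11] deliver 1→0 → ∅

yes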